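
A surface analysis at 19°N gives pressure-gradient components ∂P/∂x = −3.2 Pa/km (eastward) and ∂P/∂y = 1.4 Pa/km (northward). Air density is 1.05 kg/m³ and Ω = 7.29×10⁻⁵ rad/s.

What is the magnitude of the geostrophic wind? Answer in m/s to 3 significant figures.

Coriolis parameter at 19°N:
f = 2Ω sin φ = 2 × 7.29×10⁻⁵ × sin 19° = 4.75×10⁻⁵ s⁻¹
Component geostrophic relations (x east, y north):
u_g = −(1/(fρ)) ∂P/∂y,  v_g = (1/(fρ)) ∂P/∂x
u_g = −(1.4×10⁻³)/(4.75×10⁻⁵ × 1.05) = −28.1 m/s;  v_g = (−3.2×10⁻³)/(4.75×10⁻⁵ × 1.05) = −64.2 m/s
|V_g| = √(u_g² + v_g²) = 70.1 m/s

70.1 m/s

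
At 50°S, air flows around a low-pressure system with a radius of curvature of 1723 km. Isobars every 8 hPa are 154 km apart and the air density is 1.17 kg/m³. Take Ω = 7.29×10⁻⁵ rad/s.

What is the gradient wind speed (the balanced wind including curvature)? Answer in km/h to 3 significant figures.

Coriolis parameter at 50°S:
f = 2Ω sin φ = 2 × 7.29×10⁻⁵ × sin 50° = 1.12×10⁻⁴ s⁻¹
Pressure gradient: |∂P/∂n| = 800 Pa / 154000 m = 5.19×10⁻³ Pa/m
Geostrophic speed: V_g = |∂P/∂n|/(fρ) = 5.19×10⁻³/(1.12×10⁻⁴ × 1.17) = 39.8 m/s
Around a low, centrifugal force acts outward with Coriolis, so pressure-gradient force balances both:
(1/ρ)|∂P/∂n| = fV + V²/R  →  V² + fR·V − fR·V_g = 0
With fR = 1.12×10⁻⁴ × 1723×10³ m = 192 m/s:
V = [−fR + √((fR)² + 4 fR V_g)]/2 = [−192 + √(192² + 4×192×39.8)]/2 = 33.8 m/s
Subgeostrophic (V < V_g = 39.8 m/s), as expected around a low.
Converting: 33.8 m/s × 3.6 = 122 km/h

122 km/h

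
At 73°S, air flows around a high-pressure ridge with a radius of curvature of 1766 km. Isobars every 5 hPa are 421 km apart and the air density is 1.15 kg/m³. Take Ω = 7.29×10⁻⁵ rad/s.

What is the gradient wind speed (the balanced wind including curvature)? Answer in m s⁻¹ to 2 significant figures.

Coriolis parameter at 73°S:
f = 2Ω sin φ = 2 × 7.29×10⁻⁵ × sin 73° = 1.39×10⁻⁴ s⁻¹
Pressure gradient: |∂P/∂n| = 500 Pa / 421000 m = 1.19×10⁻³ Pa/m
Geostrophic speed: V_g = |∂P/∂n|/(fρ) = 1.19×10⁻³/(1.39×10⁻⁴ × 1.15) = 7.41 m/s
Around a high, pressure-gradient force acts outward with centrifugal, so Coriolis balances both:
fV = (1/ρ)|∂P/∂n| + V²/R  →  V² − fR·V + fR·V_g = 0
With fR = 1.39×10⁻⁴ × 1766×10³ m = 246 m/s:
V = [fR − √((fR)² − 4 fR V_g)]/2 = [246 − √(246² − 4×246×7.41)]/2 = 7.64 m/s
Supergeostrophic (V > V_g = 7.41 m/s), as expected around a high.

7.6 m s⁻¹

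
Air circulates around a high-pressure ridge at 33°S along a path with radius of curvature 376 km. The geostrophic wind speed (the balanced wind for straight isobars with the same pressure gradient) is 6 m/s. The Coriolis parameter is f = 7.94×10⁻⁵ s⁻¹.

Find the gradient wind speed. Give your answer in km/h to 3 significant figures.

29.9 km/h

Around a high, pressure-gradient force acts outward with centrifugal, so Coriolis balances both:
fV = (1/ρ)|∂P/∂n| + V²/R  →  V² − fR·V + fR·V_g = 0
With fR = 7.94×10⁻⁵ × 376×10³ m = 29.9 m/s:
V = [fR − √((fR)² − 4 fR V_g)]/2 = [29.9 − √(29.9² − 4×29.9×6)]/2 = 8.32 m/s
Supergeostrophic (V > V_g = 6 m/s), as expected around a high.
Converting: 8.32 m/s × 3.6 = 29.9 km/h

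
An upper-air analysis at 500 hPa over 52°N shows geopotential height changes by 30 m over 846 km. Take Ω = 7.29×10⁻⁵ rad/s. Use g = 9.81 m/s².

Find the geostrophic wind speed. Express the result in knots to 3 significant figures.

Coriolis parameter at 52°N:
f = 2Ω sin φ = 2 × 7.29×10⁻⁵ × sin 52° = 1.15×10⁻⁴ s⁻¹
Height gradient: |∂Z/∂n| = 30 m / 846000 m = 3.55×10⁻⁵
On a pressure surface, geostrophic balance gives V_g = (g/f)|∂Z/∂n|:
V_g = 9.81 × 3.55×10⁻⁵ / 1.15×10⁻⁴ = 3.03 m/s
Converting: 3.03 m/s × 1.944 = 5.89 knots

5.89 knots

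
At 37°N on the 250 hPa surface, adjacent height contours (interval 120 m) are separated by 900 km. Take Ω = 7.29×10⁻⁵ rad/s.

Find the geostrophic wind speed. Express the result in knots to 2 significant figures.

Coriolis parameter at 37°N:
f = 2Ω sin φ = 2 × 7.29×10⁻⁵ × sin 37° = 8.77×10⁻⁵ s⁻¹
Height gradient: |∂Z/∂n| = 120 m / 900000 m = 1.33×10⁻⁴
On a pressure surface, geostrophic balance gives V_g = (g/f)|∂Z/∂n|:
V_g = 9.81 × 1.33×10⁻⁴ / 8.77×10⁻⁵ = 14.9 m/s
Converting: 14.9 m/s × 1.944 = 29 knots

29 knots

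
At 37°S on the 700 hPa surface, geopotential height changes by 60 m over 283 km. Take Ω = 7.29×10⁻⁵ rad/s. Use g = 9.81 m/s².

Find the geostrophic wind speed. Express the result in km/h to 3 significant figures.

Coriolis parameter at 37°S:
f = 2Ω sin φ = 2 × 7.29×10⁻⁵ × sin 37° = 8.77×10⁻⁵ s⁻¹
Height gradient: |∂Z/∂n| = 60 m / 283000 m = 2.12×10⁻⁴
On a pressure surface, geostrophic balance gives V_g = (g/f)|∂Z/∂n|:
V_g = 9.81 × 2.12×10⁻⁴ / 8.77×10⁻⁵ = 23.7 m/s
Converting: 23.7 m/s × 3.6 = 85.3 km/h

85.3 km/h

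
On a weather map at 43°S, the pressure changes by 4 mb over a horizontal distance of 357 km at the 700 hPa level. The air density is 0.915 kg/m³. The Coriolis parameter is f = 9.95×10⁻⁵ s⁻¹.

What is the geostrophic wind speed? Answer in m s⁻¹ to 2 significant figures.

12 m s⁻¹

Pressure gradient: |∂P/∂n| = 400 Pa / 357000 m = 1.12×10⁻³ Pa/m
Geostrophic balance (pressure-gradient force = Coriolis force):
V_g = (1/(fρ)) |∂P/∂n| = 1.12×10⁻³ / (9.95×10⁻⁵ × 0.915) = 12.3 m/s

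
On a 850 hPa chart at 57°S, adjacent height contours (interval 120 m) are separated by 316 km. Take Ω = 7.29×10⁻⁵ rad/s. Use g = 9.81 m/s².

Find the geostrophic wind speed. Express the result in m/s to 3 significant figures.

30.5 m/s

Coriolis parameter at 57°S:
f = 2Ω sin φ = 2 × 7.29×10⁻⁵ × sin 57° = 1.22×10⁻⁴ s⁻¹
Height gradient: |∂Z/∂n| = 120 m / 316000 m = 3.80×10⁻⁴
On a pressure surface, geostrophic balance gives V_g = (g/f)|∂Z/∂n|:
V_g = 9.81 × 3.80×10⁻⁴ / 1.22×10⁻⁴ = 30.5 m/s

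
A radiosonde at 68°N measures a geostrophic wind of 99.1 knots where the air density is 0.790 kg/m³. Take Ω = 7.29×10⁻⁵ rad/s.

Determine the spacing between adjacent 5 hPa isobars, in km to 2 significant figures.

92 km

Coriolis parameter at 68°N:
f = 2Ω sin φ = 2 × 7.29×10⁻⁵ × sin 68° = 1.35×10⁻⁴ s⁻¹
Wind speed in SI: 99.1 knots = 51.0 m/s
Geostrophic balance rearranged: |∂P/∂n| = f ρ V_g
|∂P/∂n| = 1.35×10⁻⁴ × 0.790 × 51.0 = 5.44×10⁻³ Pa/m
Isobar spacing: Δn = ΔP/|∂P/∂n| = 500 Pa / 5.44×10⁻³ Pa/m = 91835 m ≈ 92 km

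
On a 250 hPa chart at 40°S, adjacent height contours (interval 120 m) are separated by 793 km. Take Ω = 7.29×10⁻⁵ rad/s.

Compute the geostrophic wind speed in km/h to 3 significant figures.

Coriolis parameter at 40°S:
f = 2Ω sin φ = 2 × 7.29×10⁻⁵ × sin 40° = 9.37×10⁻⁵ s⁻¹
Height gradient: |∂Z/∂n| = 120 m / 793000 m = 1.51×10⁻⁴
On a pressure surface, geostrophic balance gives V_g = (g/f)|∂Z/∂n|:
V_g = 9.81 × 1.51×10⁻⁴ / 9.37×10⁻⁵ = 15.8 m/s
Converting: 15.8 m/s × 3.6 = 57.0 km/h

57.0 km/h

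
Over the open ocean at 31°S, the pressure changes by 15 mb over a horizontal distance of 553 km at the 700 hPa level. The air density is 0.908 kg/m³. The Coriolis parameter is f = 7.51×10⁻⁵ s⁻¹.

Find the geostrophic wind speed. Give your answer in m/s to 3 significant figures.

Pressure gradient: |∂P/∂n| = 1500 Pa / 553000 m = 2.71×10⁻³ Pa/m
Geostrophic balance (pressure-gradient force = Coriolis force):
V_g = (1/(fρ)) |∂P/∂n| = 2.71×10⁻³ / (7.51×10⁻⁵ × 0.908) = 39.8 m/s

39.8 m/s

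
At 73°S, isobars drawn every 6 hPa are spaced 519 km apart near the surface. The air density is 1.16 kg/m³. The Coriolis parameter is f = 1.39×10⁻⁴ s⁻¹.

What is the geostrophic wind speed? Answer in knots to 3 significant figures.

13.9 knots

Pressure gradient: |∂P/∂n| = 600 Pa / 519000 m = 1.16×10⁻³ Pa/m
Geostrophic balance (pressure-gradient force = Coriolis force):
V_g = (1/(fρ)) |∂P/∂n| = 1.16×10⁻³ / (1.39×10⁻⁴ × 1.16) = 7.17 m/s
Converting: 7.17 m/s × 1.944 = 13.9 knots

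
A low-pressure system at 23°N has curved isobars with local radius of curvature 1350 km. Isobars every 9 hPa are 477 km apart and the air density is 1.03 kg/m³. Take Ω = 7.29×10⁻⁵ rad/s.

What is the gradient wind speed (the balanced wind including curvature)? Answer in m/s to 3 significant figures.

Coriolis parameter at 23°N:
f = 2Ω sin φ = 2 × 7.29×10⁻⁵ × sin 23° = 5.70×10⁻⁵ s⁻¹
Pressure gradient: |∂P/∂n| = 900 Pa / 477000 m = 1.89×10⁻³ Pa/m
Geostrophic speed: V_g = |∂P/∂n|/(fρ) = 1.89×10⁻³/(5.70×10⁻⁵ × 1.03) = 32.2 m/s
Around a low, centrifugal force acts outward with Coriolis, so pressure-gradient force balances both:
(1/ρ)|∂P/∂n| = fV + V²/R  →  V² + fR·V − fR·V_g = 0
With fR = 5.70×10⁻⁵ × 1350×10³ m = 76.9 m/s:
V = [−fR + √((fR)² + 4 fR V_g)]/2 = [−76.9 + √(76.9² + 4×76.9×32.2)]/2 = 24.4 m/s
Subgeostrophic (V < V_g = 32.2 m/s), as expected around a low.

24.4 m/s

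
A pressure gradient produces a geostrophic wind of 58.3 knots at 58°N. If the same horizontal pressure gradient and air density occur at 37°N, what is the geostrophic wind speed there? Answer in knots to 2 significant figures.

82 knots

With the same pressure gradient and density, V_g ∝ 1/f ∝ 1/sin φ.
V₂ = V₁ · sin φ₁ / sin φ₂ = 58.3 × sin 58° / sin 37°
V₂ = 58.3 × 0.8480/0.6018 = 82 knots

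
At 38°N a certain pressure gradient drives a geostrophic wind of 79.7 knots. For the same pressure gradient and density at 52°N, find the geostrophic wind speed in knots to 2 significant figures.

62 knots

With the same pressure gradient and density, V_g ∝ 1/f ∝ 1/sin φ.
V₂ = V₁ · sin φ₁ / sin φ₂ = 79.7 × sin 38° / sin 52°
V₂ = 79.7 × 0.6157/0.7880 = 62 knots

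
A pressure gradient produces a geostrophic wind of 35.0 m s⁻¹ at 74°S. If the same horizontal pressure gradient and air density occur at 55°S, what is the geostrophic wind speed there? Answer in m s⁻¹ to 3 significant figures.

With the same pressure gradient and density, V_g ∝ 1/f ∝ 1/sin φ.
V₂ = V₁ · sin φ₁ / sin φ₂ = 35.0 × sin 74° / sin 55°
V₂ = 35.0 × 0.9613/0.8192 = 41.1 m s⁻¹

41.1 m s⁻¹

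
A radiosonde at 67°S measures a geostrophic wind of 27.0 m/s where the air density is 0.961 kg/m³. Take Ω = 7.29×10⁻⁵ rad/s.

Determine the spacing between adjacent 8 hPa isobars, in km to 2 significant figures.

Coriolis parameter at 67°S:
f = 2Ω sin φ = 2 × 7.29×10⁻⁵ × sin 67° = 1.34×10⁻⁴ s⁻¹
Geostrophic balance rearranged: |∂P/∂n| = f ρ V_g
|∂P/∂n| = 1.34×10⁻⁴ × 0.961 × 27.0 = 3.48×10⁻³ Pa/m
Isobar spacing: Δn = ΔP/|∂P/∂n| = 800 Pa / 3.48×10⁻³ Pa/m = 229731 m ≈ 230 km

230 km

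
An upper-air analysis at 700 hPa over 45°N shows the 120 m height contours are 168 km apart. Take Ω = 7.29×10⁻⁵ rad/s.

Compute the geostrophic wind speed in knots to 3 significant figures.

Coriolis parameter at 45°N:
f = 2Ω sin φ = 2 × 7.29×10⁻⁵ × sin 45° = 1.03×10⁻⁴ s⁻¹
Height gradient: |∂Z/∂n| = 120 m / 168000 m = 7.14×10⁻⁴
On a pressure surface, geostrophic balance gives V_g = (g/f)|∂Z/∂n|:
V_g = 9.81 × 7.14×10⁻⁴ / 1.03×10⁻⁴ = 68.0 m/s
Converting: 68.0 m/s × 1.944 = 132 knots

132 knots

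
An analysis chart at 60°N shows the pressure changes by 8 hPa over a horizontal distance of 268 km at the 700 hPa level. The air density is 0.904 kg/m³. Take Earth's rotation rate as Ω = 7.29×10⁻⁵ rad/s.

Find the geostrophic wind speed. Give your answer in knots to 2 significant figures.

51 knots

Coriolis parameter at 60°N:
f = 2Ω sin φ = 2 × 7.29×10⁻⁵ × sin 60° = 1.26×10⁻⁴ s⁻¹
Pressure gradient: |∂P/∂n| = 800 Pa / 268000 m = 2.99×10⁻³ Pa/m
Geostrophic balance (pressure-gradient force = Coriolis force):
V_g = (1/(fρ)) |∂P/∂n| = 2.99×10⁻³ / (1.26×10⁻⁴ × 0.904) = 26.2 m/s
Converting: 26.2 m/s × 1.944 = 51 knots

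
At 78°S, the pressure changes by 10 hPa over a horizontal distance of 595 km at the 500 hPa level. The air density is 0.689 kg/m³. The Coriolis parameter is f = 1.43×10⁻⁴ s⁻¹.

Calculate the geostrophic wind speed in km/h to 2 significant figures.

61 km/h

Pressure gradient: |∂P/∂n| = 1000 Pa / 595000 m = 1.68×10⁻³ Pa/m
Geostrophic balance (pressure-gradient force = Coriolis force):
V_g = (1/(fρ)) |∂P/∂n| = 1.68×10⁻³ / (1.43×10⁻⁴ × 0.689) = 17.1 m/s
Converting: 17.1 m/s × 3.6 = 61 km/h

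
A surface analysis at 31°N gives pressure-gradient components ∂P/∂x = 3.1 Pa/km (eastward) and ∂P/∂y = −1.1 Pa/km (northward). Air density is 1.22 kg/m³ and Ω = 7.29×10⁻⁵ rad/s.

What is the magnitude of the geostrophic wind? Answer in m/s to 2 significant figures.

36 m/s

Coriolis parameter at 31°N:
f = 2Ω sin φ = 2 × 7.29×10⁻⁵ × sin 31° = 7.51×10⁻⁵ s⁻¹
Component geostrophic relations (x east, y north):
u_g = −(1/(fρ)) ∂P/∂y,  v_g = (1/(fρ)) ∂P/∂x
u_g = −(−1.1×10⁻³)/(7.51×10⁻⁵ × 1.22) = 12.0 m/s;  v_g = (3.1×10⁻³)/(7.51×10⁻⁵ × 1.22) = 33.8 m/s
|V_g| = √(u_g² + v_g²) = 35.9 m/s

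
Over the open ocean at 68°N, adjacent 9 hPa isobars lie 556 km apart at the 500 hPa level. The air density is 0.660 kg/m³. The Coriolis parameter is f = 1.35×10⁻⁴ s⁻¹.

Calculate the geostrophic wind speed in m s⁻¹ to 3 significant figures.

Pressure gradient: |∂P/∂n| = 900 Pa / 556000 m = 1.62×10⁻³ Pa/m
Geostrophic balance (pressure-gradient force = Coriolis force):
V_g = (1/(fρ)) |∂P/∂n| = 1.62×10⁻³ / (1.35×10⁻⁴ × 0.660) = 18.2 m/s

18.2 m s⁻¹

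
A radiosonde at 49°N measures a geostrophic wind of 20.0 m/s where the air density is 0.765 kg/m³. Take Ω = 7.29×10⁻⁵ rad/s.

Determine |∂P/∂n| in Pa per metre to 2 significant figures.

Coriolis parameter at 49°N:
f = 2Ω sin φ = 2 × 7.29×10⁻⁵ × sin 49° = 1.10×10⁻⁴ s⁻¹
Geostrophic balance rearranged: |∂P/∂n| = f ρ V_g
|∂P/∂n| = 1.10×10⁻⁴ × 0.765 × 20.0 = 1.68×10⁻³ Pa/m

1.7×10⁻³ Pa/m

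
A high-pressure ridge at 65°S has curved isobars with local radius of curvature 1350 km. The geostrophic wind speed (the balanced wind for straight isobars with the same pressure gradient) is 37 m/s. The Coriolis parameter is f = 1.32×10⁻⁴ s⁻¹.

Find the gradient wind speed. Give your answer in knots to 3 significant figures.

Around a high, pressure-gradient force acts outward with centrifugal, so Coriolis balances both:
fV = (1/ρ)|∂P/∂n| + V²/R  →  V² − fR·V + fR·V_g = 0
With fR = 1.32×10⁻⁴ × 1350×10³ m = 178 m/s:
V = [fR − √((fR)² − 4 fR V_g)]/2 = [178 − √(178² − 4×178×37)]/2 = 52.4 m/s
Supergeostrophic (V > V_g = 37 m/s), as expected around a high.
Converting: 52.4 m/s × 1.944 = 102 knots

102 knots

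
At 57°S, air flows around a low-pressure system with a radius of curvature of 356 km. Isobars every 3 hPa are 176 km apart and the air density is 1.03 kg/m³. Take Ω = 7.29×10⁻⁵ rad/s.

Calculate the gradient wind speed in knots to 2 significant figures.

21 knots

Coriolis parameter at 57°S:
f = 2Ω sin φ = 2 × 7.29×10⁻⁵ × sin 57° = 1.22×10⁻⁴ s⁻¹
Pressure gradient: |∂P/∂n| = 300 Pa / 176000 m = 1.70×10⁻³ Pa/m
Geostrophic speed: V_g = |∂P/∂n|/(fρ) = 1.70×10⁻³/(1.22×10⁻⁴ × 1.03) = 13.5 m/s
Around a low, centrifugal force acts outward with Coriolis, so pressure-gradient force balances both:
(1/ρ)|∂P/∂n| = fV + V²/R  →  V² + fR·V − fR·V_g = 0
With fR = 1.22×10⁻⁴ × 356×10³ m = 43.5 m/s:
V = [−fR + √((fR)² + 4 fR V_g)]/2 = [−43.5 + √(43.5² + 4×43.5×13.5)]/2 = 10.8 m/s
Subgeostrophic (V < V_g = 13.5 m/s), as expected around a low.
Converting: 10.8 m/s × 1.944 = 21 knots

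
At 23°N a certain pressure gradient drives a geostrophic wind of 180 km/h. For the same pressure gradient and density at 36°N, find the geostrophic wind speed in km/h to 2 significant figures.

120 km/h

With the same pressure gradient and density, V_g ∝ 1/f ∝ 1/sin φ.
V₂ = V₁ · sin φ₁ / sin φ₂ = 180 × sin 23° / sin 36°
V₂ = 180 × 0.3907/0.5878 = 120 km/h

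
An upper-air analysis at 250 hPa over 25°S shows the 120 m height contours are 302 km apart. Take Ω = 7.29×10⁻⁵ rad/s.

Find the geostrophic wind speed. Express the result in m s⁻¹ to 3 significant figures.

Coriolis parameter at 25°S:
f = 2Ω sin φ = 2 × 7.29×10⁻⁵ × sin 25° = 6.16×10⁻⁵ s⁻¹
Height gradient: |∂Z/∂n| = 120 m / 302000 m = 3.97×10⁻⁴
On a pressure surface, geostrophic balance gives V_g = (g/f)|∂Z/∂n|:
V_g = 9.81 × 3.97×10⁻⁴ / 6.16×10⁻⁵ = 63.3 m/s

63.3 m s⁻¹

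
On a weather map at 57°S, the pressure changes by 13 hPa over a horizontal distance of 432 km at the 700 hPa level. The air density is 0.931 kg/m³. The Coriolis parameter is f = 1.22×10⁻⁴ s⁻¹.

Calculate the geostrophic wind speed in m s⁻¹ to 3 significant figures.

Pressure gradient: |∂P/∂n| = 1300 Pa / 432000 m = 3.01×10⁻³ Pa/m
Geostrophic balance (pressure-gradient force = Coriolis force):
V_g = (1/(fρ)) |∂P/∂n| = 3.01×10⁻³ / (1.22×10⁻⁴ × 0.931) = 26.5 m/s

26.5 m s⁻¹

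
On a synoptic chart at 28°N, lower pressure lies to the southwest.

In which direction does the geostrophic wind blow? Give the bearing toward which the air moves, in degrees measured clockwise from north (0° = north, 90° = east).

The pressure-gradient force points toward the southwest (bearing 225°).
Geostrophic balance: in the Northern Hemisphere the Coriolis force deflects motion to the right, so the geostrophic wind blows 90° to the right of the pressure-gradient force (low pressure on the left).
Rotating 225° by 90° clockwise gives 315° — the wind blows toward the northwest.

315°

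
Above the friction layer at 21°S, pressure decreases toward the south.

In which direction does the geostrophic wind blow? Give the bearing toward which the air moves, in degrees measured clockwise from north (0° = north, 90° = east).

The pressure-gradient force points toward the south (bearing 180°).
Geostrophic balance: in the Southern Hemisphere the Coriolis force deflects motion to the left, so the geostrophic wind blows 90° to the left of the pressure-gradient force (low pressure on the right).
Rotating 180° by 90° counterclockwise gives 090° — the wind blows toward the east.

090°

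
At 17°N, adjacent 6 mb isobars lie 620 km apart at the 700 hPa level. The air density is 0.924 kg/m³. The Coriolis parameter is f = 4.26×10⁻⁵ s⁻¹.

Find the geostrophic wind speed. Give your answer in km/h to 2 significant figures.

89 km/h

Pressure gradient: |∂P/∂n| = 600 Pa / 620000 m = 9.68×10⁻⁴ Pa/m
Geostrophic balance (pressure-gradient force = Coriolis force):
V_g = (1/(fρ)) |∂P/∂n| = 9.68×10⁻⁴ / (4.26×10⁻⁵ × 0.924) = 24.6 m/s
Converting: 24.6 m/s × 3.6 = 89 km/h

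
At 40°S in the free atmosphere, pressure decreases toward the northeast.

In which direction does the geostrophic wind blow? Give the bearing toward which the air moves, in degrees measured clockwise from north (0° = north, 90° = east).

The pressure-gradient force points toward the northeast (bearing 045°).
Geostrophic balance: in the Southern Hemisphere the Coriolis force deflects motion to the left, so the geostrophic wind blows 90° to the left of the pressure-gradient force (low pressure on the right).
Rotating 045° by 90° counterclockwise gives 315° — the wind blows toward the northwest.

315°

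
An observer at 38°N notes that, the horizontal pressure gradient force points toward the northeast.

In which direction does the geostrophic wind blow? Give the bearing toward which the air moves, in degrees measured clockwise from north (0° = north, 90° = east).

The pressure-gradient force points toward the northeast (bearing 045°).
Geostrophic balance: in the Northern Hemisphere the Coriolis force deflects motion to the right, so the geostrophic wind blows 90° to the right of the pressure-gradient force (low pressure on the left).
Rotating 045° by 90° clockwise gives 135° — the wind blows toward the southeast.

135°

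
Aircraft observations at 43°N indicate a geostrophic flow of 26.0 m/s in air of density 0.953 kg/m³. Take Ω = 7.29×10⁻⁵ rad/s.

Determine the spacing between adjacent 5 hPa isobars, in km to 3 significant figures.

203 km

Coriolis parameter at 43°N:
f = 2Ω sin φ = 2 × 7.29×10⁻⁵ × sin 43° = 9.94×10⁻⁵ s⁻¹
Geostrophic balance rearranged: |∂P/∂n| = f ρ V_g
|∂P/∂n| = 9.94×10⁻⁵ × 0.953 × 26.0 = 2.46×10⁻³ Pa/m
Isobar spacing: Δn = ΔP/|∂P/∂n| = 500 Pa / 2.46×10⁻³ Pa/m = 202938 m ≈ 203 km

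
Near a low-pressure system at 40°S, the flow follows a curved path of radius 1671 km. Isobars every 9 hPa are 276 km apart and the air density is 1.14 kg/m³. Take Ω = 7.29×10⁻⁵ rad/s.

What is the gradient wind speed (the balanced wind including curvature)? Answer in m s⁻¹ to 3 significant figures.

Coriolis parameter at 40°S:
f = 2Ω sin φ = 2 × 7.29×10⁻⁵ × sin 40° = 9.37×10⁻⁵ s⁻¹
Pressure gradient: |∂P/∂n| = 900 Pa / 276000 m = 3.26×10⁻³ Pa/m
Geostrophic speed: V_g = |∂P/∂n|/(fρ) = 3.26×10⁻³/(9.37×10⁻⁵ × 1.14) = 30.5 m/s
Around a low, centrifugal force acts outward with Coriolis, so pressure-gradient force balances both:
(1/ρ)|∂P/∂n| = fV + V²/R  →  V² + fR·V − fR·V_g = 0
With fR = 9.37×10⁻⁵ × 1671×10³ m = 157 m/s:
V = [−fR + √((fR)² + 4 fR V_g)]/2 = [−157 + √(157² + 4×157×30.5)]/2 = 26.2 m/s
Subgeostrophic (V < V_g = 30.5 m/s), as expected around a low.

26.2 m s⁻¹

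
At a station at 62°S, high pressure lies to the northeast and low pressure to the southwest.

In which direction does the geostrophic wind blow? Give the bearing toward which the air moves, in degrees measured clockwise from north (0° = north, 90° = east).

135°

The pressure-gradient force points toward the southwest (bearing 225°).
Geostrophic balance: in the Southern Hemisphere the Coriolis force deflects motion to the left, so the geostrophic wind blows 90° to the left of the pressure-gradient force (low pressure on the right).
Rotating 225° by 90° counterclockwise gives 135° — the wind blows toward the southeast.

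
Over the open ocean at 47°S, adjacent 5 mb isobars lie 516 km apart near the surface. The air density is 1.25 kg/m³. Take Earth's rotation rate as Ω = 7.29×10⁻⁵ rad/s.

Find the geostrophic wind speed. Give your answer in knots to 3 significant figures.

14.1 knots

Coriolis parameter at 47°S:
f = 2Ω sin φ = 2 × 7.29×10⁻⁵ × sin 47° = 1.07×10⁻⁴ s⁻¹
Pressure gradient: |∂P/∂n| = 500 Pa / 516000 m = 9.69×10⁻⁴ Pa/m
Geostrophic balance (pressure-gradient force = Coriolis force):
V_g = (1/(fρ)) |∂P/∂n| = 9.69×10⁻⁴ / (1.07×10⁻⁴ × 1.25) = 7.27 m/s
Converting: 7.27 m/s × 1.944 = 14.1 knots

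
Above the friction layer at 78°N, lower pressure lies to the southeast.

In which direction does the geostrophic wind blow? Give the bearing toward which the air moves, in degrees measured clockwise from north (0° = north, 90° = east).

225°

The pressure-gradient force points toward the southeast (bearing 135°).
Geostrophic balance: in the Northern Hemisphere the Coriolis force deflects motion to the right, so the geostrophic wind blows 90° to the right of the pressure-gradient force (low pressure on the left).
Rotating 135° by 90° clockwise gives 225° — the wind blows toward the southwest.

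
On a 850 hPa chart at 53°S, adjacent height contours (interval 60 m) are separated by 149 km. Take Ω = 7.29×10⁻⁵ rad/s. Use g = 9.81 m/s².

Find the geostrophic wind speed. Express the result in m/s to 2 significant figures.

Coriolis parameter at 53°S:
f = 2Ω sin φ = 2 × 7.29×10⁻⁵ × sin 53° = 1.16×10⁻⁴ s⁻¹
Height gradient: |∂Z/∂n| = 60 m / 149000 m = 4.03×10⁻⁴
On a pressure surface, geostrophic balance gives V_g = (g/f)|∂Z/∂n|:
V_g = 9.81 × 4.03×10⁻⁴ / 1.16×10⁻⁴ = 33.9 m/s

34 m/s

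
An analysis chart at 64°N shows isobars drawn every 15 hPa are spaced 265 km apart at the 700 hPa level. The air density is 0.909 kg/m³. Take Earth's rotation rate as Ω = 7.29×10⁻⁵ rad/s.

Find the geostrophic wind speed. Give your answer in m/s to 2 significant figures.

Coriolis parameter at 64°N:
f = 2Ω sin φ = 2 × 7.29×10⁻⁵ × sin 64° = 1.31×10⁻⁴ s⁻¹
Pressure gradient: |∂P/∂n| = 1500 Pa / 265000 m = 5.66×10⁻³ Pa/m
Geostrophic balance (pressure-gradient force = Coriolis force):
V_g = (1/(fρ)) |∂P/∂n| = 5.66×10⁻³ / (1.31×10⁻⁴ × 0.909) = 47.5 m/s

48 m/s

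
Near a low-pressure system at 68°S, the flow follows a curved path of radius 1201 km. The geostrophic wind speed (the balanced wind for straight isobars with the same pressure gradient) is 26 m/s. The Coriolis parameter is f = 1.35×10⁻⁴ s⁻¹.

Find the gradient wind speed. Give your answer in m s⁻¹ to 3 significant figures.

Around a low, centrifugal force acts outward with Coriolis, so pressure-gradient force balances both:
(1/ρ)|∂P/∂n| = fV + V²/R  →  V² + fR·V − fR·V_g = 0
With fR = 1.35×10⁻⁴ × 1201×10³ m = 162 m/s:
V = [−fR + √((fR)² + 4 fR V_g)]/2 = [−162 + √(162² + 4×162×26)]/2 = 22.8 m/s
Subgeostrophic (V < V_g = 26 m/s), as expected around a low.

22.8 m s⁻¹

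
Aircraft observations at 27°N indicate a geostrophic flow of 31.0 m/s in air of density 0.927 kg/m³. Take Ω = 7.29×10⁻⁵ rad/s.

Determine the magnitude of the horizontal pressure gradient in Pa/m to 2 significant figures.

Coriolis parameter at 27°N:
f = 2Ω sin φ = 2 × 7.29×10⁻⁵ × sin 27° = 6.62×10⁻⁵ s⁻¹
Geostrophic balance rearranged: |∂P/∂n| = f ρ V_g
|∂P/∂n| = 6.62×10⁻⁵ × 0.927 × 31.0 = 1.90×10⁻³ Pa/m

1.9×10⁻³ Pa/m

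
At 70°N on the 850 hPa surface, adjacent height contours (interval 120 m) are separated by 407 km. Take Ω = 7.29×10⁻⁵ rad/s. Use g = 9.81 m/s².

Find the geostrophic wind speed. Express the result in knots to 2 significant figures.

Coriolis parameter at 70°N:
f = 2Ω sin φ = 2 × 7.29×10⁻⁵ × sin 70° = 1.37×10⁻⁴ s⁻¹
Height gradient: |∂Z/∂n| = 120 m / 407000 m = 2.95×10⁻⁴
On a pressure surface, geostrophic balance gives V_g = (g/f)|∂Z/∂n|:
V_g = 9.81 × 2.95×10⁻⁴ / 1.37×10⁻⁴ = 21.1 m/s
Converting: 21.1 m/s × 1.944 = 41 knots

41 knots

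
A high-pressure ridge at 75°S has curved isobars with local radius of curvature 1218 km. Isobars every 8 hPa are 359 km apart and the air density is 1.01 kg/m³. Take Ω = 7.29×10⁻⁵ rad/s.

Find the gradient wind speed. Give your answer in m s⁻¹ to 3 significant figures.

Coriolis parameter at 75°S:
f = 2Ω sin φ = 2 × 7.29×10⁻⁵ × sin 75° = 1.41×10⁻⁴ s⁻¹
Pressure gradient: |∂P/∂n| = 800 Pa / 359000 m = 2.23×10⁻³ Pa/m
Geostrophic speed: V_g = |∂P/∂n|/(fρ) = 2.23×10⁻³/(1.41×10⁻⁴ × 1.01) = 15.7 m/s
Around a high, pressure-gradient force acts outward with centrifugal, so Coriolis balances both:
fV = (1/ρ)|∂P/∂n| + V²/R  →  V² − fR·V + fR·V_g = 0
With fR = 1.41×10⁻⁴ × 1218×10³ m = 172 m/s:
V = [fR − √((fR)² − 4 fR V_g)]/2 = [172 − √(172² − 4×172×15.7)]/2 = 17.4 m/s
Supergeostrophic (V > V_g = 15.7 m/s), as expected around a high.

17.4 m s⁻¹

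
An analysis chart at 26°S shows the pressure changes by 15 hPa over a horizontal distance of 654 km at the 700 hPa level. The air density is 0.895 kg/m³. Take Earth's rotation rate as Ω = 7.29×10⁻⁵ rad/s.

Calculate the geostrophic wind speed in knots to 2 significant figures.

78 knots

Coriolis parameter at 26°S:
f = 2Ω sin φ = 2 × 7.29×10⁻⁵ × sin 26° = 6.39×10⁻⁵ s⁻¹
Pressure gradient: |∂P/∂n| = 1500 Pa / 654000 m = 2.29×10⁻³ Pa/m
Geostrophic balance (pressure-gradient force = Coriolis force):
V_g = (1/(fρ)) |∂P/∂n| = 2.29×10⁻³ / (6.39×10⁻⁵ × 0.895) = 40.1 m/s
Converting: 40.1 m/s × 1.944 = 78 knots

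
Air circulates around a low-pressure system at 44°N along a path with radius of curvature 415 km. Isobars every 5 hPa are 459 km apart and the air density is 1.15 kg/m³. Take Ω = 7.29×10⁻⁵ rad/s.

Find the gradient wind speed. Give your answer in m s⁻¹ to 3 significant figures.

7.88 m s⁻¹

Coriolis parameter at 44°N:
f = 2Ω sin φ = 2 × 7.29×10⁻⁵ × sin 44° = 1.01×10⁻⁴ s⁻¹
Pressure gradient: |∂P/∂n| = 500 Pa / 459000 m = 1.09×10⁻³ Pa/m
Geostrophic speed: V_g = |∂P/∂n|/(fρ) = 1.09×10⁻³/(1.01×10⁻⁴ × 1.15) = 9.35 m/s
Around a low, centrifugal force acts outward with Coriolis, so pressure-gradient force balances both:
(1/ρ)|∂P/∂n| = fV + V²/R  →  V² + fR·V − fR·V_g = 0
With fR = 1.01×10⁻⁴ × 415×10³ m = 42.0 m/s:
V = [−fR + √((fR)² + 4 fR V_g)]/2 = [−42.0 + √(42.0² + 4×42.0×9.35)]/2 = 7.88 m/s
Subgeostrophic (V < V_g = 9.35 m/s), as expected around a low.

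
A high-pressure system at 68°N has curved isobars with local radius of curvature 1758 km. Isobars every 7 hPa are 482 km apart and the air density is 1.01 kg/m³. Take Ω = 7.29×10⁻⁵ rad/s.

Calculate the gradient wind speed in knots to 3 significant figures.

21.7 knots

Coriolis parameter at 68°N:
f = 2Ω sin φ = 2 × 7.29×10⁻⁵ × sin 68° = 1.35×10⁻⁴ s⁻¹
Pressure gradient: |∂P/∂n| = 700 Pa / 482000 m = 1.45×10⁻³ Pa/m
Geostrophic speed: V_g = |∂P/∂n|/(fρ) = 1.45×10⁻³/(1.35×10⁻⁴ × 1.01) = 10.6 m/s
Around a high, pressure-gradient force acts outward with centrifugal, so Coriolis balances both:
fV = (1/ρ)|∂P/∂n| + V²/R  →  V² − fR·V + fR·V_g = 0
With fR = 1.35×10⁻⁴ × 1758×10³ m = 238 m/s:
V = [fR − √((fR)² − 4 fR V_g)]/2 = [238 − √(238² − 4×238×10.6)]/2 = 11.2 m/s
Supergeostrophic (V > V_g = 10.6 m/s), as expected around a high.
Converting: 11.2 m/s × 1.944 = 21.7 knots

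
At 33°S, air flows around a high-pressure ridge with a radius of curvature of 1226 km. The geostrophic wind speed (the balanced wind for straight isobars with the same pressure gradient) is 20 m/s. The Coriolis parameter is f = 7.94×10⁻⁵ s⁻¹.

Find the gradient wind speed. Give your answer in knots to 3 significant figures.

Around a high, pressure-gradient force acts outward with centrifugal, so Coriolis balances both:
fV = (1/ρ)|∂P/∂n| + V²/R  →  V² − fR·V + fR·V_g = 0
With fR = 7.94×10⁻⁵ × 1226×10³ m = 97.3 m/s:
V = [fR − √((fR)² − 4 fR V_g)]/2 = [97.3 − √(97.3² − 4×97.3×20)]/2 = 28.1 m/s
Supergeostrophic (V > V_g = 20 m/s), as expected around a high.
Converting: 28.1 m/s × 1.944 = 54.7 knots

54.7 knots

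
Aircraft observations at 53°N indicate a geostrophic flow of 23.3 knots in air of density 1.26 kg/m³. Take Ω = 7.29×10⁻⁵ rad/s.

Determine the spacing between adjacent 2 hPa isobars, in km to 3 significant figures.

114 km

Coriolis parameter at 53°N:
f = 2Ω sin φ = 2 × 7.29×10⁻⁵ × sin 53° = 1.16×10⁻⁴ s⁻¹
Wind speed in SI: 23.3 knots = 12.0 m/s
Geostrophic balance rearranged: |∂P/∂n| = f ρ V_g
|∂P/∂n| = 1.16×10⁻⁴ × 1.26 × 12.0 = 1.76×10⁻³ Pa/m
Isobar spacing: Δn = ΔP/|∂P/∂n| = 200 Pa / 1.76×10⁻³ Pa/m = 113726 m ≈ 114 km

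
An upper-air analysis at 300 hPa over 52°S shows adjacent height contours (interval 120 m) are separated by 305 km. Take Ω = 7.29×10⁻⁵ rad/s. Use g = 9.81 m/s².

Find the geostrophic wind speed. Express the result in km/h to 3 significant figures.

Coriolis parameter at 52°S:
f = 2Ω sin φ = 2 × 7.29×10⁻⁵ × sin 52° = 1.15×10⁻⁴ s⁻¹
Height gradient: |∂Z/∂n| = 120 m / 305000 m = 3.93×10⁻⁴
On a pressure surface, geostrophic balance gives V_g = (g/f)|∂Z/∂n|:
V_g = 9.81 × 3.93×10⁻⁴ / 1.15×10⁻⁴ = 33.6 m/s
Converting: 33.6 m/s × 3.6 = 121 km/h

121 km/h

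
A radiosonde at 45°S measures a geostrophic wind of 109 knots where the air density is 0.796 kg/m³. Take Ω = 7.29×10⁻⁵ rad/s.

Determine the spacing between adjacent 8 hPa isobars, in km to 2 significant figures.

170 km

Coriolis parameter at 45°S:
f = 2Ω sin φ = 2 × 7.29×10⁻⁵ × sin 45° = 1.03×10⁻⁴ s⁻¹
Wind speed in SI: 109 knots = 56.1 m/s
Geostrophic balance rearranged: |∂P/∂n| = f ρ V_g
|∂P/∂n| = 1.03×10⁻⁴ × 0.796 × 56.1 = 4.60×10⁻³ Pa/m
Isobar spacing: Δn = ΔP/|∂P/∂n| = 800 Pa / 4.60×10⁻³ Pa/m = 173848 m ≈ 170 km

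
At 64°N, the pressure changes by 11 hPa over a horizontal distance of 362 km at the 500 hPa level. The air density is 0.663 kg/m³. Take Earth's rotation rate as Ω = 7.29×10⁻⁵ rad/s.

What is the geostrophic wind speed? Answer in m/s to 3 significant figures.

35.0 m/s

Coriolis parameter at 64°N:
f = 2Ω sin φ = 2 × 7.29×10⁻⁵ × sin 64° = 1.31×10⁻⁴ s⁻¹
Pressure gradient: |∂P/∂n| = 1100 Pa / 362000 m = 3.04×10⁻³ Pa/m
Geostrophic balance (pressure-gradient force = Coriolis force):
V_g = (1/(fρ)) |∂P/∂n| = 3.04×10⁻³ / (1.31×10⁻⁴ × 0.663) = 35.0 m/s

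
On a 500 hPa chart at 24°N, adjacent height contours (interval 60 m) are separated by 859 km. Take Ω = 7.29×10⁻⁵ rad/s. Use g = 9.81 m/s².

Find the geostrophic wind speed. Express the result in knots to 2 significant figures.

Coriolis parameter at 24°N:
f = 2Ω sin φ = 2 × 7.29×10⁻⁵ × sin 24° = 5.93×10⁻⁵ s⁻¹
Height gradient: |∂Z/∂n| = 60 m / 859000 m = 6.98×10⁻⁵
On a pressure surface, geostrophic balance gives V_g = (g/f)|∂Z/∂n|:
V_g = 9.81 × 6.98×10⁻⁵ / 5.93×10⁻⁵ = 11.6 m/s
Converting: 11.6 m/s × 1.944 = 22 knots

22 knots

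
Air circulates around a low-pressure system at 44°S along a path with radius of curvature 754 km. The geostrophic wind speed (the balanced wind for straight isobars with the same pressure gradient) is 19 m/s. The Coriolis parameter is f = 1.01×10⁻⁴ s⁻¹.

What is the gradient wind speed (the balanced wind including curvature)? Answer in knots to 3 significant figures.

30.6 knots

Around a low, centrifugal force acts outward with Coriolis, so pressure-gradient force balances both:
(1/ρ)|∂P/∂n| = fV + V²/R  →  V² + fR·V − fR·V_g = 0
With fR = 1.01×10⁻⁴ × 754×10³ m = 76.2 m/s:
V = [−fR + √((fR)² + 4 fR V_g)]/2 = [−76.2 + √(76.2² + 4×76.2×19)]/2 = 15.7 m/s
Subgeostrophic (V < V_g = 19 m/s), as expected around a low.
Converting: 15.7 m/s × 1.944 = 30.6 knots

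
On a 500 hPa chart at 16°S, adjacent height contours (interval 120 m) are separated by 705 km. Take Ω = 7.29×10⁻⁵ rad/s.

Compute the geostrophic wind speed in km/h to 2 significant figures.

Coriolis parameter at 16°S:
f = 2Ω sin φ = 2 × 7.29×10⁻⁵ × sin 16° = 4.02×10⁻⁵ s⁻¹
Height gradient: |∂Z/∂n| = 120 m / 705000 m = 1.70×10⁻⁴
On a pressure surface, geostrophic balance gives V_g = (g/f)|∂Z/∂n|:
V_g = 9.81 × 1.70×10⁻⁴ / 4.02×10⁻⁵ = 41.5 m/s
Converting: 41.5 m/s × 3.6 = 150 km/h

150 km/h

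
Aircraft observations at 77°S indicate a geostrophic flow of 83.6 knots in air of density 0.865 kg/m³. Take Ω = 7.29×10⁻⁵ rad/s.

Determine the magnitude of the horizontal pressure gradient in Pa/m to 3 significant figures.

Coriolis parameter at 77°S:
f = 2Ω sin φ = 2 × 7.29×10⁻⁵ × sin 77° = 1.42×10⁻⁴ s⁻¹
Wind speed in SI: 83.6 knots = 43.0 m/s
Geostrophic balance rearranged: |∂P/∂n| = f ρ V_g
|∂P/∂n| = 1.42×10⁻⁴ × 0.865 × 43.0 = 5.28×10⁻³ Pa/m

5.28×10⁻³ Pa/m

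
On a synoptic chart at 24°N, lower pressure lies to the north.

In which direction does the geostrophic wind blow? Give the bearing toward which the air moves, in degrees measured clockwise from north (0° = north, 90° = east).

The pressure-gradient force points toward the north (bearing 000°).
Geostrophic balance: in the Northern Hemisphere the Coriolis force deflects motion to the right, so the geostrophic wind blows 90° to the right of the pressure-gradient force (low pressure on the left).
Rotating 000° by 90° clockwise gives 090° — the wind blows toward the east.

090°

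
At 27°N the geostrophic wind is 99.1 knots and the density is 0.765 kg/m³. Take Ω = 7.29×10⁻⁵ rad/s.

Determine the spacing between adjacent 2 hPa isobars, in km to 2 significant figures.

77 km

Coriolis parameter at 27°N:
f = 2Ω sin φ = 2 × 7.29×10⁻⁵ × sin 27° = 6.62×10⁻⁵ s⁻¹
Wind speed in SI: 99.1 knots = 51.0 m/s
Geostrophic balance rearranged: |∂P/∂n| = f ρ V_g
|∂P/∂n| = 6.62×10⁻⁵ × 0.765 × 51.0 = 2.58×10⁻³ Pa/m
Isobar spacing: Δn = ΔP/|∂P/∂n| = 200 Pa / 2.58×10⁻³ Pa/m = 77473 m ≈ 77 km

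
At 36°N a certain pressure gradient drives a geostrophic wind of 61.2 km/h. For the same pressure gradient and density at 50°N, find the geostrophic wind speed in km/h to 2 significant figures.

47 km/h

With the same pressure gradient and density, V_g ∝ 1/f ∝ 1/sin φ.
V₂ = V₁ · sin φ₁ / sin φ₂ = 61.2 × sin 36° / sin 50°
V₂ = 61.2 × 0.5878/0.7660 = 47 km/h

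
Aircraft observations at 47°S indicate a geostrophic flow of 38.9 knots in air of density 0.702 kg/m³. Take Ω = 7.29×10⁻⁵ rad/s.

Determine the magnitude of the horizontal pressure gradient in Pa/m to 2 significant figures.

Coriolis parameter at 47°S:
f = 2Ω sin φ = 2 × 7.29×10⁻⁵ × sin 47° = 1.07×10⁻⁴ s⁻¹
Wind speed in SI: 38.9 knots = 20.0 m/s
Geostrophic balance rearranged: |∂P/∂n| = f ρ V_g
|∂P/∂n| = 1.07×10⁻⁴ × 0.702 × 20.0 = 1.50×10⁻³ Pa/m

1.5×10⁻³ Pa/m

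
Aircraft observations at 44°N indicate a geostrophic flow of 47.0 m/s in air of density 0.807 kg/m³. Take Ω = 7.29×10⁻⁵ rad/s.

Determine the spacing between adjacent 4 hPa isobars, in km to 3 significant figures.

104 km

Coriolis parameter at 44°N:
f = 2Ω sin φ = 2 × 7.29×10⁻⁵ × sin 44° = 1.01×10⁻⁴ s⁻¹
Geostrophic balance rearranged: |∂P/∂n| = f ρ V_g
|∂P/∂n| = 1.01×10⁻⁴ × 0.807 × 47.0 = 3.84×10⁻³ Pa/m
Isobar spacing: Δn = ΔP/|∂P/∂n| = 400 Pa / 3.84×10⁻³ Pa/m = 104126 m ≈ 104 km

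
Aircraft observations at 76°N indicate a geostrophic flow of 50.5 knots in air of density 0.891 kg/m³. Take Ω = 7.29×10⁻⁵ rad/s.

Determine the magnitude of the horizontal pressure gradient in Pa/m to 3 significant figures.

Coriolis parameter at 76°N:
f = 2Ω sin φ = 2 × 7.29×10⁻⁵ × sin 76° = 1.41×10⁻⁴ s⁻¹
Wind speed in SI: 50.5 knots = 26.0 m/s
Geostrophic balance rearranged: |∂P/∂n| = f ρ V_g
|∂P/∂n| = 1.41×10⁻⁴ × 0.891 × 26.0 = 3.27×10⁻³ Pa/m

3.27×10⁻³ Pa/m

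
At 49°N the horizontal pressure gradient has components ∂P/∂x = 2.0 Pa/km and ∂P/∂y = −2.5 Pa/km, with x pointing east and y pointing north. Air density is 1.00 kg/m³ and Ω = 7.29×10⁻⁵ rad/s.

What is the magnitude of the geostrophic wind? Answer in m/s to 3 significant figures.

29.1 m/s

Coriolis parameter at 49°N:
f = 2Ω sin φ = 2 × 7.29×10⁻⁵ × sin 49° = 1.10×10⁻⁴ s⁻¹
Component geostrophic relations (x east, y north):
u_g = −(1/(fρ)) ∂P/∂y,  v_g = (1/(fρ)) ∂P/∂x
u_g = −(−2.5×10⁻³)/(1.10×10⁻⁴ × 1.00) = 22.7 m/s;  v_g = (2.0×10⁻³)/(1.10×10⁻⁴ × 1.00) = 18.2 m/s
|V_g| = √(u_g² + v_g²) = 29.1 m/s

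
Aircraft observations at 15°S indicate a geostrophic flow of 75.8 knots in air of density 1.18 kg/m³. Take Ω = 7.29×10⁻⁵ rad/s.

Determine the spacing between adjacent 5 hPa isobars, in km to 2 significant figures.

290 km

Coriolis parameter at 15°S:
f = 2Ω sin φ = 2 × 7.29×10⁻⁵ × sin 15° = 3.77×10⁻⁵ s⁻¹
Wind speed in SI: 75.8 knots = 39.0 m/s
Geostrophic balance rearranged: |∂P/∂n| = f ρ V_g
|∂P/∂n| = 3.77×10⁻⁵ × 1.18 × 39.0 = 1.74×10⁻³ Pa/m
Isobar spacing: Δn = ΔP/|∂P/∂n| = 500 Pa / 1.74×10⁻³ Pa/m = 287957 m ≈ 290 km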